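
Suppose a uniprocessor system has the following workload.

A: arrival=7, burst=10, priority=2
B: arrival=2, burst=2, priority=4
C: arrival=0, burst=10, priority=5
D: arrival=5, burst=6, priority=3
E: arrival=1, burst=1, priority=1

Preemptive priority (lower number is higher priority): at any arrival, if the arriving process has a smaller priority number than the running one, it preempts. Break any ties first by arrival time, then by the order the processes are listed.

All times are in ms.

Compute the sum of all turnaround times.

Gantt: | C 0-1 | E 1-2 | B 2-4 | C 4-5 | D 5-7 | A 7-17 | D 17-21 | C 21-29 |
Completion: A=17  B=4  C=29  D=21  E=2
Turnaround (C−A): A=10  B=2  C=29  D=16  E=1
Turnaround = completion − arrival: A=10, B=2, C=29, D=16, E=1
Total turnaround = 10 + 2 + 29 + 16 + 1 = 58

58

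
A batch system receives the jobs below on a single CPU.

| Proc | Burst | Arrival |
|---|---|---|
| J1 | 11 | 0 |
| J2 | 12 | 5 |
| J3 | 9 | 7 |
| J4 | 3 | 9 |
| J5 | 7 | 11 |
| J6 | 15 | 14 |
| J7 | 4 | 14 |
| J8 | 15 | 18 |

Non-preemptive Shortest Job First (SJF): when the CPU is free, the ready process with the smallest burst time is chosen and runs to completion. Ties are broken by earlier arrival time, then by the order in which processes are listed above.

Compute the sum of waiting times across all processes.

Timeline: | J1 0-11 | J4 11-14 | J7 14-18 | J5 18-25 | J3 25-34 | J2 34-46 | J6 46-61 | J8 61-76 |
Completion: J1=11  J2=46  J3=34  J4=14  J5=25  J6=61  J7=18  J8=76
Waiting = turnaround − burst: J1=0, J2=29, J3=18, J4=2, J5=7, J6=32, J7=0, J8=43
Total waiting = 0 + 29 + 18 + 2 + 7 + 32 + 0 + 43 = 131

131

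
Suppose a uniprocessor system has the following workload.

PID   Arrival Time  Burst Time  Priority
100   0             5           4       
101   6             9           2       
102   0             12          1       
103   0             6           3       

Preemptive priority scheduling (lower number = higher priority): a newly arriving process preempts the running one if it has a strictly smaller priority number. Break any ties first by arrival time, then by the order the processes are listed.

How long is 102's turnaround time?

12

Schedule: | 102 0-12 | 101 12-21 | 103 21-27 | 100 27-32 |
Completion: 100=32  101=21  102=12  103=27
Turnaround (C−A): 100=32  101=15  102=12  103=27
Turnaround(102) = completion − arrival = 12 − 0 = 12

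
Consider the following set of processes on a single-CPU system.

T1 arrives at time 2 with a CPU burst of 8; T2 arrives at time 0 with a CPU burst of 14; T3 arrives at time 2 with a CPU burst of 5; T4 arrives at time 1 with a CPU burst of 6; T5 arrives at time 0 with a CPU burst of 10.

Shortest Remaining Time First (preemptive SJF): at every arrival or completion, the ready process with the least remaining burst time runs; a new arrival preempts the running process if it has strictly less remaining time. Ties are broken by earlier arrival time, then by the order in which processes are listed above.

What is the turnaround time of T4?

6

Gantt: | T5 0-1 | T4 1-7 | T3 7-12 | T1 12-20 | T5 20-29 | T2 29-43 |
Completion: T1=20  T2=43  T3=12  T4=7  T5=29
Turnaround(T4) = completion − arrival = 7 − 1 = 6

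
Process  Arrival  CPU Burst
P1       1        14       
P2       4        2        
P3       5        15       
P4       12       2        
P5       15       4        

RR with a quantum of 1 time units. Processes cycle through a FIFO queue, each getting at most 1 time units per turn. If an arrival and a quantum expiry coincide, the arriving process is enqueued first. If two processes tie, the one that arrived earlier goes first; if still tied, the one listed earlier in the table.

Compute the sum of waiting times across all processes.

49

Timeline: | idle 0-1 | P1 1-4 | P2 4-5 | P1 5-6 | P3 6-7 | P2 7-8 | P1 8-9 | P3 9-10 | P1 10-11 | P3 11-12 | P1 12-13 | P4 13-14 | P3 14-15 | P1 15-16 | P4 16-17 | P5 17-18 | P3 18-19 | P1 19-20 | P5 20-21 | P3 21-22 | P1 22-23 | P5 23-24 | P3 24-25 | P1 25-26 | P5 26-27 | P3 27-28 | P1 28-29 | P3 29-30 | P1 30-31 | P3 31-32 | P1 32-33 | P3 33-38 |
Completion: P1=33  P2=8  P3=38  P4=17  P5=27
Turnaround (C−A): P1=32  P2=4  P3=33  P4=5  P5=12
Waiting = turnaround − burst: P1=18, P2=2, P3=18, P4=3, P5=8
Total waiting = 18 + 2 + 18 + 3 + 8 = 49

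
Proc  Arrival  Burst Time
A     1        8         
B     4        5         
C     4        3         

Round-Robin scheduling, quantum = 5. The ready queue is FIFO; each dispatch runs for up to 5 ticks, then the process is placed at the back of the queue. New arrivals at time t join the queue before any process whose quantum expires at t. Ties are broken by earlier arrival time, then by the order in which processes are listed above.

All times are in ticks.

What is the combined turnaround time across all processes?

Schedule: | idle 0-1 | A 1-6 | B 6-11 | C 11-14 | A 14-17 |
Completion: A=17  B=11  C=14
Turnaround (C−A): A=16  B=7  C=10
Turnaround = completion − arrival: A=16, B=7, C=10
Total turnaround = 16 + 7 + 10 = 33

33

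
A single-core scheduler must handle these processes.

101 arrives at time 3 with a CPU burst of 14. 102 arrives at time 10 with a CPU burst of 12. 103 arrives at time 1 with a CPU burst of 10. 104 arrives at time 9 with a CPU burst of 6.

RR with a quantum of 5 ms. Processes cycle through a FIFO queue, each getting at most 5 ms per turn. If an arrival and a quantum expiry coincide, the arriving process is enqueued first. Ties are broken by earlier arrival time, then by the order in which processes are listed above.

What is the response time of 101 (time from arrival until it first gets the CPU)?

3

Timeline: | idle 0-1 | 103 1-6 | 101 6-11 | 103 11-16 | 104 16-21 | 102 21-26 | 101 26-31 | 104 31-32 | 102 32-37 | 101 37-41 | 102 41-43 |
Completion: 101=41  102=43  103=16  104=32
Response(101) = first start − arrival = 6 − 3 = 3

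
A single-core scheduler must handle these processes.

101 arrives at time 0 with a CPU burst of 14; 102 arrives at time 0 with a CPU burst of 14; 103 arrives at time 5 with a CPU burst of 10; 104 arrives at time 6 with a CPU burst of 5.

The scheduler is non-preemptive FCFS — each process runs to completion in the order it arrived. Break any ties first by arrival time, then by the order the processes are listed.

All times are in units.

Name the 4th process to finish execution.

104

Timeline: | 101 0-14 | 102 14-28 | 103 28-38 | 104 38-43 |
Completion: 101=14  102=28  103=38  104=43
Finish order: 101 → 102 → 103 → 104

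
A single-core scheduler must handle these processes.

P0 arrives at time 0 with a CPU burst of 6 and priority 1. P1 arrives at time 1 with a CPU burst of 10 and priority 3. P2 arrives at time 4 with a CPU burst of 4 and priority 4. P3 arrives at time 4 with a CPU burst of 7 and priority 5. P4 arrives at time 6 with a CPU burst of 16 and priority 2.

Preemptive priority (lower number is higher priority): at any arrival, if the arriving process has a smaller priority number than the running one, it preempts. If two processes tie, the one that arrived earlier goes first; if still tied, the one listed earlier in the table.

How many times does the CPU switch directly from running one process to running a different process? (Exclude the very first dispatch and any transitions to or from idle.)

Gantt: | P0 0-6 | P4 6-22 | P1 22-32 | P2 32-36 | P3 36-43 |
Completion: P0=6  P1=32  P2=36  P3=43  P4=22
Turnaround (C−A): P0=6  P1=31  P2=32  P3=39  P4=16

4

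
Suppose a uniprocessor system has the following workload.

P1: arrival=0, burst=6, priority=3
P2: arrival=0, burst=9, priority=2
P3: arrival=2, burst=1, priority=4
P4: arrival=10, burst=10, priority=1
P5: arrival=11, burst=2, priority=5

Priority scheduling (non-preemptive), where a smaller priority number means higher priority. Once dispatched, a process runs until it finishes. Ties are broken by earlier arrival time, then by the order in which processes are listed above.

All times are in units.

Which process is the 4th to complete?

P3

Schedule: | P2 0-9 | P1 9-15 | P4 15-25 | P3 25-26 | P5 26-28 |
Completion: P1=15  P2=9  P3=26  P4=25  P5=28
Finish order: P2 → P1 → P4 → P3 → P5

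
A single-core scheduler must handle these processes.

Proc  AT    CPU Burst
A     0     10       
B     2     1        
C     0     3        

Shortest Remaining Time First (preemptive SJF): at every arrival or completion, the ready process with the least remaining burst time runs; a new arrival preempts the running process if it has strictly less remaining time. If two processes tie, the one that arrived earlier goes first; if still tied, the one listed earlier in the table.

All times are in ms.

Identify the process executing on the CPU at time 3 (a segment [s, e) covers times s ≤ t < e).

B

Timeline: | C 0-3 | B 3-4 | A 4-14 |
Completion: A=14  B=4  C=3
Turnaround (C−A): A=14  B=2  C=3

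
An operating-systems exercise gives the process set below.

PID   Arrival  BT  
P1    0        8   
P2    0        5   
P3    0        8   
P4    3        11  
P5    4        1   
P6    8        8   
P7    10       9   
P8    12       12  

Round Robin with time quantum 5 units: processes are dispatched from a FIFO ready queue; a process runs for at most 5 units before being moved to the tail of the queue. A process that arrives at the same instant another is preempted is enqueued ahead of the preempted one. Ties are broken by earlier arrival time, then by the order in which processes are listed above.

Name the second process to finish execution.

P5

Timeline: | P1 0-5 | P2 5-10 | P3 10-15 | P4 15-20 | P5 20-21 | P1 21-24 | P6 24-29 | P7 29-34 | P8 34-39 | P3 39-42 | P4 42-47 | P6 47-50 | P7 50-54 | P8 54-59 | P4 59-60 | P8 60-62 |
Completion: P1=24  P2=10  P3=42  P4=60  P5=21  P6=50  P7=54  P8=62
Turnaround (C−A): P1=24  P2=10  P3=42  P4=57  P5=17  P6=42  P7=44  P8=50
Finish order: P2 → P5 → P1 → P3 → P6 → P7 → P4 → P8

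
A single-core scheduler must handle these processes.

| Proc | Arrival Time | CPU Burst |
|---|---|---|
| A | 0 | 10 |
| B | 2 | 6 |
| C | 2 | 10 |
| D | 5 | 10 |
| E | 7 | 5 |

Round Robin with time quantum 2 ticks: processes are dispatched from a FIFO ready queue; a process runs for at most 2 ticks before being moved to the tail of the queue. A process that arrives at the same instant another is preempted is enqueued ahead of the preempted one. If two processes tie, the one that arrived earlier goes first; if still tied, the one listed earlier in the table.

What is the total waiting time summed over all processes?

Gantt: | A 0-2 | B 2-4 | C 4-6 | A 6-8 | B 8-10 | D 10-12 | C 12-14 | E 14-16 | A 16-18 | B 18-20 | D 20-22 | C 22-24 | E 24-26 | A 26-28 | D 28-30 | C 30-32 | E 32-33 | A 33-35 | D 35-37 | C 37-39 | D 39-41 |
Completion: A=35  B=20  C=39  D=41  E=33
Turnaround (C−A): A=35  B=18  C=37  D=36  E=26
Waiting = turnaround − burst: A=25, B=12, C=27, D=26, E=21
Total waiting = 25 + 12 + 27 + 26 + 21 = 111

111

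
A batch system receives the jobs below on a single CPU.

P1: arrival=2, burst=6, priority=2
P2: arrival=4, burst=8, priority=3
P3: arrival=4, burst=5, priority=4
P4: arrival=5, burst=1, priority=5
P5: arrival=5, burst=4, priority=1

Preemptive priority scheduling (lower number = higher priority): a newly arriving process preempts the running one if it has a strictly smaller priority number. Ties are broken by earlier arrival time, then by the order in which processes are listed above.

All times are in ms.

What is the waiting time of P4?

20

Timeline: | idle 0-2 | P1 2-5 | P5 5-9 | P1 9-12 | P2 12-20 | P3 20-25 | P4 25-26 |
Completion: P1=12  P2=20  P3=25  P4=26  P5=9
Turnaround (C−A): P1=10  P2=16  P3=21  P4=21  P5=4
Waiting(P4) = turnaround − burst = 21 − 1 = 20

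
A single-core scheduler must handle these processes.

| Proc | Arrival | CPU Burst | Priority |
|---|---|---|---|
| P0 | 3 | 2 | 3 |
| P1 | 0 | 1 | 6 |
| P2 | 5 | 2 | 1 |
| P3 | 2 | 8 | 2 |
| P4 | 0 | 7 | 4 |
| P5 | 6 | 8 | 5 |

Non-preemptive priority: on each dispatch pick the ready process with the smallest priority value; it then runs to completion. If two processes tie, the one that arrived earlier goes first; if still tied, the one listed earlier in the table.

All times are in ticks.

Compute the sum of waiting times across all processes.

63

Schedule: | P4 0-7 | P2 7-9 | P3 9-17 | P0 17-19 | P5 19-27 | P1 27-28 |
Completion: P0=19  P1=28  P2=9  P3=17  P4=7  P5=27
Waiting = turnaround − burst: P0=14, P1=27, P2=2, P3=7, P4=0, P5=13
Total waiting = 14 + 27 + 2 + 7 + 0 + 13 = 63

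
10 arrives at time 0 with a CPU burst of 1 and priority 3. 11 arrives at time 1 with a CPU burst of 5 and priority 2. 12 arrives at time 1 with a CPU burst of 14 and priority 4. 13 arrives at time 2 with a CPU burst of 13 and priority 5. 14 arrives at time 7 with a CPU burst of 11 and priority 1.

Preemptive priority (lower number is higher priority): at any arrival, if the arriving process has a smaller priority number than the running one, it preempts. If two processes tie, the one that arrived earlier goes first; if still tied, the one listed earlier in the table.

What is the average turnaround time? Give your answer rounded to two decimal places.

17.80

Schedule: | 10 0-1 | 11 1-6 | 12 6-7 | 14 7-18 | 12 18-31 | 13 31-44 |
Completion: 10=1  11=6  12=31  13=44  14=18
Turnaround times: 10=1, 11=5, 12=30, 13=42, 14=11
Average turnaround = (1+5+30+42+11) / 5 = 89/5 = 17.80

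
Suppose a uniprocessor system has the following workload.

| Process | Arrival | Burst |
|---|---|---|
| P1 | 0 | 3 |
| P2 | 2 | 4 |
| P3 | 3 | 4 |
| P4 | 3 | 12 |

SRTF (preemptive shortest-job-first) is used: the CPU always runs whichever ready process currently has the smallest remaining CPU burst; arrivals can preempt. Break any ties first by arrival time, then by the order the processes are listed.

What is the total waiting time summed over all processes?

Schedule: | P1 0-3 | P2 3-7 | P3 7-11 | P4 11-23 |
Completion: P1=3  P2=7  P3=11  P4=23
Turnaround (C−A): P1=3  P2=5  P3=8  P4=20
Waiting = turnaround − burst: P1=0, P2=1, P3=4, P4=8
Total waiting = 0 + 1 + 4 + 8 = 13

13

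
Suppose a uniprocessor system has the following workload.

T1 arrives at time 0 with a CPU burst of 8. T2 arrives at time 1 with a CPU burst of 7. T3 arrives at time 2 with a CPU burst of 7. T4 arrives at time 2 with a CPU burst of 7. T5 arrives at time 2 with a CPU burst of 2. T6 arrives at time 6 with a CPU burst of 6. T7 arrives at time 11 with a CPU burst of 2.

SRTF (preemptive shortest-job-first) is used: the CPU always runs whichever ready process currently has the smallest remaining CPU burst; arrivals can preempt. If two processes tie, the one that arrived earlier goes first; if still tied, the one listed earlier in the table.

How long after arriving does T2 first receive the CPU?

Timeline: | T1 0-2 | T5 2-4 | T1 4-10 | T6 10-11 | T7 11-13 | T6 13-18 | T2 18-25 | T3 25-32 | T4 32-39 |
Completion: T1=10  T2=25  T3=32  T4=39  T5=4  T6=18  T7=13
Turnaround (C−A): T1=10  T2=24  T3=30  T4=37  T5=2  T6=12  T7=2
Response(T2) = first start − arrival = 18 − 1 = 17

17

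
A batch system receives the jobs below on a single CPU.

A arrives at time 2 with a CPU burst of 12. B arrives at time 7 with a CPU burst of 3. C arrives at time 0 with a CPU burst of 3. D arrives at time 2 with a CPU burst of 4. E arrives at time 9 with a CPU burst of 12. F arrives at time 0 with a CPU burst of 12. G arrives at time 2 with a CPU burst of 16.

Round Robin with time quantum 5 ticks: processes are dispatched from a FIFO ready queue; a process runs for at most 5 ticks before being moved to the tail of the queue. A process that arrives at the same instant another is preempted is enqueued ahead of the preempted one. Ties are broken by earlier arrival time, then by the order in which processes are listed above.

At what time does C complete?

3

Timeline: | C 0-3 | F 3-8 | A 8-13 | D 13-17 | G 17-22 | B 22-25 | F 25-30 | E 30-35 | A 35-40 | G 40-45 | F 45-47 | E 47-52 | A 52-54 | G 54-59 | E 59-61 | G 61-62 |
Completion: A=54  B=25  C=3  D=17  E=61  F=47  G=62
Turnaround (C−A): A=52  B=18  C=3  D=15  E=52  F=47  G=60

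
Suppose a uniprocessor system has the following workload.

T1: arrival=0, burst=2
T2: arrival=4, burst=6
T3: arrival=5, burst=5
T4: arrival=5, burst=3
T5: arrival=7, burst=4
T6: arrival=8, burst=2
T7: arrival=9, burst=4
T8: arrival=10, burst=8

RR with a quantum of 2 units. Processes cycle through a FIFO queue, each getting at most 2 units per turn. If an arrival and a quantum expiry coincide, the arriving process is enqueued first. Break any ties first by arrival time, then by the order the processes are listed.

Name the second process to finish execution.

T6

Schedule: | T1 0-2 | idle 2-4 | T2 4-6 | T3 6-8 | T4 8-10 | T2 10-12 | T5 12-14 | T6 14-16 | T3 16-18 | T7 18-20 | T8 20-22 | T4 22-23 | T2 23-25 | T5 25-27 | T3 27-28 | T7 28-30 | T8 30-36 |
Completion: T1=2  T2=25  T3=28  T4=23  T5=27  T6=16  T7=30  T8=36
Turnaround (C−A): T1=2  T2=21  T3=23  T4=18  T5=20  T6=8  T7=21  T8=26
Finish order: T1 → T6 → T4 → T2 → T5 → T3 → T7 → T8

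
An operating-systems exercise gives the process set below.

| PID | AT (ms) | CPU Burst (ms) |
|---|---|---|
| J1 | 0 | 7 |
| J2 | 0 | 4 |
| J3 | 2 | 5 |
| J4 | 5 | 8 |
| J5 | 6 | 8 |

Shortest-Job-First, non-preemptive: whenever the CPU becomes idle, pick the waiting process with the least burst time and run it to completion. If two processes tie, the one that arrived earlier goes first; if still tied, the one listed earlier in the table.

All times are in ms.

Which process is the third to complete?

J1

Schedule: | J2 0-4 | J3 4-9 | J1 9-16 | J4 16-24 | J5 24-32 |
Completion: J1=16  J2=4  J3=9  J4=24  J5=32
Turnaround (C−A): J1=16  J2=4  J3=7  J4=19  J5=26
Finish order: J2 → J3 → J1 → J4 → J5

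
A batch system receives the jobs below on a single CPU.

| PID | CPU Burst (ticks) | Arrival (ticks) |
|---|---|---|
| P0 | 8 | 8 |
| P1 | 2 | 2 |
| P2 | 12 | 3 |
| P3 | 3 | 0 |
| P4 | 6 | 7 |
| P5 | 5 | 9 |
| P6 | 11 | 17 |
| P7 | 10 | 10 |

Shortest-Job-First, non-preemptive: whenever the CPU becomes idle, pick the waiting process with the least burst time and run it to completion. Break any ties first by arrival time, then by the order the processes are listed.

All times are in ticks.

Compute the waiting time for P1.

Schedule: | P3 0-3 | P1 3-5 | P2 5-17 | P5 17-22 | P4 22-28 | P0 28-36 | P7 36-46 | P6 46-57 |
Completion: P0=36  P1=5  P2=17  P3=3  P4=28  P5=22  P6=57  P7=46
Turnaround (C−A): P0=28  P1=3  P2=14  P3=3  P4=21  P5=13  P6=40  P7=36
Waiting(P1) = turnaround − burst = 3 − 2 = 1

1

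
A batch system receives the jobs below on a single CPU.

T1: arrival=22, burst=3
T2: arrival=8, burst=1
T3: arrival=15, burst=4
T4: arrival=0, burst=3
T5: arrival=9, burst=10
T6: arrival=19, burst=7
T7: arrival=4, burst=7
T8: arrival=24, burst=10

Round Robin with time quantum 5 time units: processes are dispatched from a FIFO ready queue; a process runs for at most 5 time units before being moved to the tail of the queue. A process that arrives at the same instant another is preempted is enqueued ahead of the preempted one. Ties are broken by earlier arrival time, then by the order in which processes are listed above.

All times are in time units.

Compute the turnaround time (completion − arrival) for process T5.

Gantt: | T4 0-3 | idle 3-4 | T7 4-9 | T2 9-10 | T5 10-15 | T7 15-17 | T3 17-21 | T5 21-26 | T6 26-31 | T1 31-34 | T8 34-39 | T6 39-41 | T8 41-46 |
Completion: T1=34  T2=10  T3=21  T4=3  T5=26  T6=41  T7=17  T8=46
Turnaround(T5) = completion − arrival = 26 − 9 = 17

17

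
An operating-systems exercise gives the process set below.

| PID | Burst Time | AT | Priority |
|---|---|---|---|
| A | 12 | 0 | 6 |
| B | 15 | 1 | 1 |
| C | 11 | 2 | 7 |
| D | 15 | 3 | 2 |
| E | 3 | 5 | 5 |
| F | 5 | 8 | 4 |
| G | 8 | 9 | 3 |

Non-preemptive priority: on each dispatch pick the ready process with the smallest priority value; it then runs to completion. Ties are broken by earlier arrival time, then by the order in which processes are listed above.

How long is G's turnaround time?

41

Gantt: | A 0-12 | B 12-27 | D 27-42 | G 42-50 | F 50-55 | E 55-58 | C 58-69 |
Completion: A=12  B=27  C=69  D=42  E=58  F=55  G=50
Turnaround (C−A): A=12  B=26  C=67  D=39  E=53  F=47  G=41
Turnaround(G) = completion − arrival = 50 − 9 = 41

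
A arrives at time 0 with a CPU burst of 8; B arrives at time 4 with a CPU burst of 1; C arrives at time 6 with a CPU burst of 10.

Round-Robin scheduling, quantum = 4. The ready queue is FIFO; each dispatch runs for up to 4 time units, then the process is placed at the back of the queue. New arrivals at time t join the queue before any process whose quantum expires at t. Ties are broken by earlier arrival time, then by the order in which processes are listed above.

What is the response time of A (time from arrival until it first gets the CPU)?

0

Timeline: | A 0-4 | B 4-5 | A 5-9 | C 9-19 |
Completion: A=9  B=5  C=19
Turnaround (C−A): A=9  B=1  C=13
Response(A) = first start − arrival = 0 − 0 = 0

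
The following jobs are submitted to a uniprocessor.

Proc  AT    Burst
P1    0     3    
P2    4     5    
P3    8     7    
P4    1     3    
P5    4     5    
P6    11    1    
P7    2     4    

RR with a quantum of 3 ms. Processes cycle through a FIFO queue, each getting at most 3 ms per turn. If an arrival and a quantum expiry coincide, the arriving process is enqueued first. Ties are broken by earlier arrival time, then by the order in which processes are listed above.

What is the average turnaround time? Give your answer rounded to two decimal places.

Gantt: | P1 0-3 | P4 3-6 | P7 6-9 | P2 9-12 | P5 12-15 | P3 15-18 | P7 18-19 | P6 19-20 | P2 20-22 | P5 22-24 | P3 24-28 |
Completion: P1=3  P2=22  P3=28  P4=6  P5=24  P6=20  P7=19
Turnaround (C−A): P1=3  P2=18  P3=20  P4=5  P5=20  P6=9  P7=17
Turnaround times: P1=3, P2=18, P3=20, P4=5, P5=20, P6=9, P7=17
Average turnaround = (3+18+20+5+20+9+17) / 7 = 92/7 = 13.14

13.14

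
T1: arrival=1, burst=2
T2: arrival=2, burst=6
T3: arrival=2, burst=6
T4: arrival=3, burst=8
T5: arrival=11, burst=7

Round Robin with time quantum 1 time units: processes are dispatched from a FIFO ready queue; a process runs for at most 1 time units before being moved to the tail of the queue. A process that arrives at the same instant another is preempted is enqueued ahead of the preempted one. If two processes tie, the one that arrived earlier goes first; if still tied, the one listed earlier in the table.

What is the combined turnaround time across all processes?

Schedule: | idle 0-1 | T1 1-2 | T2 2-3 | T3 3-4 | T1 4-5 | T4 5-6 | T2 6-7 | T3 7-8 | T4 8-9 | T2 9-10 | T3 10-11 | T4 11-12 | T2 12-13 | T5 13-14 | T3 14-15 | T4 15-16 | T2 16-17 | T5 17-18 | T3 18-19 | T4 19-20 | T2 20-21 | T5 21-22 | T3 22-23 | T4 23-24 | T5 24-25 | T4 25-26 | T5 26-27 | T4 27-28 | T5 28-30 |
Completion: T1=5  T2=21  T3=23  T4=28  T5=30
Turnaround = completion − arrival: T1=4, T2=19, T3=21, T4=25, T5=19
Total turnaround = 4 + 19 + 21 + 25 + 19 = 88

88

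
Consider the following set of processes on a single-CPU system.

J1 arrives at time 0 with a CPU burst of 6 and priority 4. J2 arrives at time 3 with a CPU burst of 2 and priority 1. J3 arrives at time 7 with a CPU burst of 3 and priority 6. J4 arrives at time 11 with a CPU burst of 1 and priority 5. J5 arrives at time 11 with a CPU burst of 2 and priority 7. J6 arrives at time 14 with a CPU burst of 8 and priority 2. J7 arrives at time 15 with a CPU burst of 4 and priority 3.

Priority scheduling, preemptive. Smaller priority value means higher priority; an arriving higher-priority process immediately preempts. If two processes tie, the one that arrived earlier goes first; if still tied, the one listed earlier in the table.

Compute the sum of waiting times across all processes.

Timeline: | J1 0-3 | J2 3-5 | J1 5-8 | J3 8-11 | J4 11-12 | J5 12-14 | J6 14-22 | J7 22-26 |
Completion: J1=8  J2=5  J3=11  J4=12  J5=14  J6=22  J7=26
Turnaround (C−A): J1=8  J2=2  J3=4  J4=1  J5=3  J6=8  J7=11
Waiting = turnaround − burst: J1=2, J2=0, J3=1, J4=0, J5=1, J6=0, J7=7
Total waiting = 2 + 0 + 1 + 0 + 1 + 0 + 7 = 11

11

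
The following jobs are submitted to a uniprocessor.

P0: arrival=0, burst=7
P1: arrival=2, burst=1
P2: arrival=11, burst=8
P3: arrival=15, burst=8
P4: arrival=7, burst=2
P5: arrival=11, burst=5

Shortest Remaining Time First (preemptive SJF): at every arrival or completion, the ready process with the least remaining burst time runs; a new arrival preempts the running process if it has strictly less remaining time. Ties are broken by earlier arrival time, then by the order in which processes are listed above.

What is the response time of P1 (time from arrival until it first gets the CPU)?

0

Schedule: | P0 0-2 | P1 2-3 | P0 3-8 | P4 8-10 | idle 10-11 | P5 11-16 | P2 16-24 | P3 24-32 |
Completion: P0=8  P1=3  P2=24  P3=32  P4=10  P5=16
Turnaround (C−A): P0=8  P1=1  P2=13  P3=17  P4=3  P5=5
Response(P1) = first start − arrival = 2 − 2 = 0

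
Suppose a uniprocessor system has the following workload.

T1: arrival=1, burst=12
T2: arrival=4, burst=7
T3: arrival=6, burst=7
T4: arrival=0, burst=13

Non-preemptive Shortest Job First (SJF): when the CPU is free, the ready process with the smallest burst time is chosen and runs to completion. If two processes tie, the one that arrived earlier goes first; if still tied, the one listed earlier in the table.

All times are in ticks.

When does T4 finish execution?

13

Timeline: | T4 0-13 | T2 13-20 | T3 20-27 | T1 27-39 |
Completion: T1=39  T2=20  T3=27  T4=13
Turnaround (C−A): T1=38  T2=16  T3=21  T4=13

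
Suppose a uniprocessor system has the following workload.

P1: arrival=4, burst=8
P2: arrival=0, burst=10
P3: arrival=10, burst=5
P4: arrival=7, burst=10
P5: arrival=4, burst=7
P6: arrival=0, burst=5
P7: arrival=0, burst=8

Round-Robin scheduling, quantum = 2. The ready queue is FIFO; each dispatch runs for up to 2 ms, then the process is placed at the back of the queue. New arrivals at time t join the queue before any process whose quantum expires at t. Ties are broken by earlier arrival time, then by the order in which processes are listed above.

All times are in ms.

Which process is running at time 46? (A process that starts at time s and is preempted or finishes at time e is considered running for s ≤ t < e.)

P1

Schedule: | P2 0-2 | P6 2-4 | P7 4-6 | P2 6-8 | P1 8-10 | P5 10-12 | P6 12-14 | P7 14-16 | P4 16-18 | P2 18-20 | P3 20-22 | P1 22-24 | P5 24-26 | P6 26-27 | P7 27-29 | P4 29-31 | P2 31-33 | P3 33-35 | P1 35-37 | P5 37-39 | P7 39-41 | P4 41-43 | P2 43-45 | P3 45-46 | P1 46-48 | P5 48-49 | P4 49-53 |
Completion: P1=48  P2=45  P3=46  P4=53  P5=49  P6=27  P7=41
Turnaround (C−A): P1=44  P2=45  P3=36  P4=46  P5=45  P6=27  P7=41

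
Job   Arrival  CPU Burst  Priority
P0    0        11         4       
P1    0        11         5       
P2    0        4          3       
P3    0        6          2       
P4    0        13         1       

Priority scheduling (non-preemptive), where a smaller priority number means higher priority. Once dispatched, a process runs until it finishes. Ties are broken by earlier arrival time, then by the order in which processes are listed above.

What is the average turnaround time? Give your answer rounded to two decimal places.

26.80

Gantt: | P4 0-13 | P3 13-19 | P2 19-23 | P0 23-34 | P1 34-45 |
Completion: P0=34  P1=45  P2=23  P3=19  P4=13
Turnaround times: P0=34, P1=45, P2=23, P3=19, P4=13
Average turnaround = (34+45+23+19+13) / 5 = 134/5 = 26.80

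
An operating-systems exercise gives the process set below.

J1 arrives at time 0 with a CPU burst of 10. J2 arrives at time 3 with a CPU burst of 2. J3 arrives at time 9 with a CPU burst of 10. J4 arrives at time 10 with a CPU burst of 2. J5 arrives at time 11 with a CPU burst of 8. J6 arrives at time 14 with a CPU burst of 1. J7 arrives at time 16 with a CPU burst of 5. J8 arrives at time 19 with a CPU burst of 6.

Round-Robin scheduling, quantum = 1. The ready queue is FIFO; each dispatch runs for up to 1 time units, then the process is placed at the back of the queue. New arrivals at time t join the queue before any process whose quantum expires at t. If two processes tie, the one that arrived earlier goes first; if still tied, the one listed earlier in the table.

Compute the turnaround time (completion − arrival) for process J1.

Schedule: | J1 0-3 | J2 3-4 | J1 4-5 | J2 5-6 | J1 6-9 | J3 9-10 | J1 10-11 | J4 11-12 | J3 12-13 | J5 13-14 | J1 14-15 | J4 15-16 | J3 16-17 | J6 17-18 | J5 18-19 | J1 19-20 | J7 20-21 | J3 21-22 | J8 22-23 | J5 23-24 | J7 24-25 | J3 25-26 | J8 26-27 | J5 27-28 | J7 28-29 | J3 29-30 | J8 30-31 | J5 31-32 | J7 32-33 | J3 33-34 | J8 34-35 | J5 35-36 | J7 36-37 | J3 37-38 | J8 38-39 | J5 39-40 | J3 40-41 | J8 41-42 | J5 42-43 | J3 43-44 |
Completion: J1=20  J2=6  J3=44  J4=16  J5=43  J6=18  J7=37  J8=42
Turnaround(J1) = completion − arrival = 20 − 0 = 20

20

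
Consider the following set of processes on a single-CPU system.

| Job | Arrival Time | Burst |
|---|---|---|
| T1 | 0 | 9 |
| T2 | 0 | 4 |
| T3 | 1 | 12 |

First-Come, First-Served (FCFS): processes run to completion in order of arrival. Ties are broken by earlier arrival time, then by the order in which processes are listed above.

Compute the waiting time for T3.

12

Timeline: | T1 0-9 | T2 9-13 | T3 13-25 |
Completion: T1=9  T2=13  T3=25
Turnaround (C−A): T1=9  T2=13  T3=24
Waiting(T3) = turnaround − burst = 24 − 12 = 12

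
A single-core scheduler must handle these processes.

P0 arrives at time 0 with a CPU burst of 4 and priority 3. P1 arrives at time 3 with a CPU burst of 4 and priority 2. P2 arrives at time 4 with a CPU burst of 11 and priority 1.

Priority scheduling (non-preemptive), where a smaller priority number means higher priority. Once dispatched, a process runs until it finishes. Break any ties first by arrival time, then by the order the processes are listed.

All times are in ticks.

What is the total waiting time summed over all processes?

12

Gantt: | P0 0-4 | P2 4-15 | P1 15-19 |
Completion: P0=4  P1=19  P2=15
Turnaround (C−A): P0=4  P1=16  P2=11
Waiting = turnaround − burst: P0=0, P1=12, P2=0
Total waiting = 0 + 12 + 0 = 12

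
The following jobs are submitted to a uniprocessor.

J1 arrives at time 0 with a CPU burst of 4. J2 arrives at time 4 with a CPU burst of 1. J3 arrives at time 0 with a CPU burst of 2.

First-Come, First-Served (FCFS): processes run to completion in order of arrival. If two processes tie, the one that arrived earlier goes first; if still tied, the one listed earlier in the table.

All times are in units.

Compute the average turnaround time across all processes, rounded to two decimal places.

4.33

Schedule: | J1 0-4 | J3 4-6 | J2 6-7 |
Completion: J1=4  J2=7  J3=6
Turnaround (C−A): J1=4  J2=3  J3=6
Turnaround times: J1=4, J2=3, J3=6
Average turnaround = (4+3+6) / 3 = 13/3 = 4.33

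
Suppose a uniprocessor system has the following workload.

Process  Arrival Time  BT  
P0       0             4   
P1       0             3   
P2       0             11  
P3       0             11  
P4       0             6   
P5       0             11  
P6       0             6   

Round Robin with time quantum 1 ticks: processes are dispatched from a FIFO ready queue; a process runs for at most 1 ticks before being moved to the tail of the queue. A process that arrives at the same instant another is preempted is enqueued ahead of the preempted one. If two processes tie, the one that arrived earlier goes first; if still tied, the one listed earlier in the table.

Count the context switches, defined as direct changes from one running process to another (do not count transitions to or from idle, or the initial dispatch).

51

Schedule: | P0 0-1 | P1 1-2 | P2 2-3 | P3 3-4 | P4 4-5 | P5 5-6 | P6 6-7 | P0 7-8 | P1 8-9 | P2 9-10 | P3 10-11 | P4 11-12 | P5 12-13 | P6 13-14 | P0 14-15 | P1 15-16 | P2 16-17 | P3 17-18 | P4 18-19 | P5 19-20 | P6 20-21 | P0 21-22 | P2 22-23 | P3 23-24 | P4 24-25 | P5 25-26 | P6 26-27 | P2 27-28 | P3 28-29 | P4 29-30 | P5 30-31 | P6 31-32 | P2 32-33 | P3 33-34 | P4 34-35 | P5 35-36 | P6 36-37 | P2 37-38 | P3 38-39 | P5 39-40 | P2 40-41 | P3 41-42 | P5 42-43 | P2 43-44 | P3 44-45 | P5 45-46 | P2 46-47 | P3 47-48 | P5 48-49 | P2 49-50 | P3 50-51 | P5 51-52 |
Completion: P0=22  P1=16  P2=50  P3=51  P4=35  P5=52  P6=37
Turnaround (C−A): P0=22  P1=16  P2=50  P3=51  P4=35  P5=52  P6=37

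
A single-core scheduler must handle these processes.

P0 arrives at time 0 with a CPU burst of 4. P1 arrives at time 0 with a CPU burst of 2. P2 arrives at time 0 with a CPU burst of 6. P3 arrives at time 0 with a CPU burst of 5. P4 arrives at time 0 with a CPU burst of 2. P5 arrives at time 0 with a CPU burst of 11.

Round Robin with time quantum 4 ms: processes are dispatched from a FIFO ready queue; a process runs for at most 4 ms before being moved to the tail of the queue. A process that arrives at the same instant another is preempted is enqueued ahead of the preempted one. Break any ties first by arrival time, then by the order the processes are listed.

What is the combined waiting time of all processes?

71

Schedule: | P0 0-4 | P1 4-6 | P2 6-10 | P3 10-14 | P4 14-16 | P5 16-20 | P2 20-22 | P3 22-23 | P5 23-30 |
Completion: P0=4  P1=6  P2=22  P3=23  P4=16  P5=30
Turnaround (C−A): P0=4  P1=6  P2=22  P3=23  P4=16  P5=30
Waiting = turnaround − burst: P0=0, P1=4, P2=16, P3=18, P4=14, P5=19
Total waiting = 0 + 4 + 16 + 18 + 14 + 19 = 71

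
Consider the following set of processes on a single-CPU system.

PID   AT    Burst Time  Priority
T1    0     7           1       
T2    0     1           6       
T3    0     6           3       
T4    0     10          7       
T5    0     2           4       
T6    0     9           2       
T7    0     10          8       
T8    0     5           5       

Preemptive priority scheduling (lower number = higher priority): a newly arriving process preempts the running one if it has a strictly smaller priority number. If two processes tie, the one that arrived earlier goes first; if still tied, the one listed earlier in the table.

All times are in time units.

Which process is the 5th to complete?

T8

Gantt: | T1 0-7 | T6 7-16 | T3 16-22 | T5 22-24 | T8 24-29 | T2 29-30 | T4 30-40 | T7 40-50 |
Completion: T1=7  T2=30  T3=22  T4=40  T5=24  T6=16  T7=50  T8=29
Turnaround (C−A): T1=7  T2=30  T3=22  T4=40  T5=24  T6=16  T7=50  T8=29
Finish order: T1 → T6 → T3 → T5 → T8 → T2 → T4 → T7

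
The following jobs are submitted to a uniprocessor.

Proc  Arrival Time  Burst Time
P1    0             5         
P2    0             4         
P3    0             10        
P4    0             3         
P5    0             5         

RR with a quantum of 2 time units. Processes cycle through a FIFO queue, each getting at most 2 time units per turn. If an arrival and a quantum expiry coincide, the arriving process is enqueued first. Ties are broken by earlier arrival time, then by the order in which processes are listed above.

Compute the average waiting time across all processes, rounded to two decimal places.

14.80

Schedule: | P1 0-2 | P2 2-4 | P3 4-6 | P4 6-8 | P5 8-10 | P1 10-12 | P2 12-14 | P3 14-16 | P4 16-17 | P5 17-19 | P1 19-20 | P3 20-22 | P5 22-23 | P3 23-27 |
Completion: P1=20  P2=14  P3=27  P4=17  P5=23
Turnaround (C−A): P1=20  P2=14  P3=27  P4=17  P5=23
Waiting times: P1=15, P2=10, P3=17, P4=14, P5=18
Average waiting = (15+10+17+14+18) / 5 = 74/5 = 14.80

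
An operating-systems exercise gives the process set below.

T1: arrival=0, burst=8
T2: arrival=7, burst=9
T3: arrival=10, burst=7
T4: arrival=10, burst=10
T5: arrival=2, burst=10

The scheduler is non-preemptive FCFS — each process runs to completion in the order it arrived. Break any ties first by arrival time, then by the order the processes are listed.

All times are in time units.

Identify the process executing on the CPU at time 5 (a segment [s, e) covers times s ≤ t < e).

T1

Gantt: | T1 0-8 | T5 8-18 | T2 18-27 | T3 27-34 | T4 34-44 |
Completion: T1=8  T2=27  T3=34  T4=44  T5=18
Turnaround (C−A): T1=8  T2=20  T3=24  T4=34  T5=16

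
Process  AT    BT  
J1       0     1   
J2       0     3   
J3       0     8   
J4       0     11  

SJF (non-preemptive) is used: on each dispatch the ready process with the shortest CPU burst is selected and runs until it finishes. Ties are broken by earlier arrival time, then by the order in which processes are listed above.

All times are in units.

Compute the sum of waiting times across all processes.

17

Timeline: | J1 0-1 | J2 1-4 | J3 4-12 | J4 12-23 |
Completion: J1=1  J2=4  J3=12  J4=23
Waiting = turnaround − burst: J1=0, J2=1, J3=4, J4=12
Total waiting = 0 + 1 + 4 + 12 = 17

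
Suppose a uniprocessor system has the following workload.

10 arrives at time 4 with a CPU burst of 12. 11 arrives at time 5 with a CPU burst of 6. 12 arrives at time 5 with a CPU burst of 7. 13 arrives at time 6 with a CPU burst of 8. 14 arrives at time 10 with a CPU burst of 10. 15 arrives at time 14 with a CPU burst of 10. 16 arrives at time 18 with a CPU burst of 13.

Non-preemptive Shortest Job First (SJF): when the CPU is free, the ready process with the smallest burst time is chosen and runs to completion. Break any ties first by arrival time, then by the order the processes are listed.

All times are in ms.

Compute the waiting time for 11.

Gantt: | idle 0-4 | 10 4-16 | 11 16-22 | 12 22-29 | 13 29-37 | 14 37-47 | 15 47-57 | 16 57-70 |
Completion: 10=16  11=22  12=29  13=37  14=47  15=57  16=70
Turnaround (C−A): 10=12  11=17  12=24  13=31  14=37  15=43  16=52
Waiting(11) = turnaround − burst = 17 − 6 = 11

11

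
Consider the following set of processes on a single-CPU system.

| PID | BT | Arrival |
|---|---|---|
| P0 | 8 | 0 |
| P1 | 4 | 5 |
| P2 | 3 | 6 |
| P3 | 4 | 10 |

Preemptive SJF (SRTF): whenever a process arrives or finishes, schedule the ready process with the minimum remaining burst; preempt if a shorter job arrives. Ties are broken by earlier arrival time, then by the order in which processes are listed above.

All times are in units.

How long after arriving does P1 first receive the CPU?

Timeline: | P0 0-8 | P2 8-11 | P1 11-15 | P3 15-19 |
Completion: P0=8  P1=15  P2=11  P3=19
Turnaround (C−A): P0=8  P1=10  P2=5  P3=9
Response(P1) = first start − arrival = 11 − 5 = 6

6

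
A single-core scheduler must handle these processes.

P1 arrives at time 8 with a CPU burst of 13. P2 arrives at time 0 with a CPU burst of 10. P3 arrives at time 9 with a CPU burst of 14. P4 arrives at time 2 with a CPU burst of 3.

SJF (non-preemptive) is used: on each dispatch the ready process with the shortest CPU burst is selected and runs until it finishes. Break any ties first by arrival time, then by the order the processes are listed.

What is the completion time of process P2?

10

Gantt: | P2 0-10 | P4 10-13 | P1 13-26 | P3 26-40 |
Completion: P1=26  P2=10  P3=40  P4=13
Turnaround (C−A): P1=18  P2=10  P3=31  P4=11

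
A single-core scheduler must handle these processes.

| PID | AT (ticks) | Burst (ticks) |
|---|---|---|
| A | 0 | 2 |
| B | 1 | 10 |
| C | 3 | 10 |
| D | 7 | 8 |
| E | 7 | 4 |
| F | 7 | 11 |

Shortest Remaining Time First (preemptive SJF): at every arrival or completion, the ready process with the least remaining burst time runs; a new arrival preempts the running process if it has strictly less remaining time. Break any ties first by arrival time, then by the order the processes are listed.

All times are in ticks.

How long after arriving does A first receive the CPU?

Timeline: | A 0-2 | B 2-7 | E 7-11 | B 11-16 | D 16-24 | C 24-34 | F 34-45 |
Completion: A=2  B=16  C=34  D=24  E=11  F=45
Turnaround (C−A): A=2  B=15  C=31  D=17  E=4  F=38
Response(A) = first start − arrival = 0 − 0 = 0

0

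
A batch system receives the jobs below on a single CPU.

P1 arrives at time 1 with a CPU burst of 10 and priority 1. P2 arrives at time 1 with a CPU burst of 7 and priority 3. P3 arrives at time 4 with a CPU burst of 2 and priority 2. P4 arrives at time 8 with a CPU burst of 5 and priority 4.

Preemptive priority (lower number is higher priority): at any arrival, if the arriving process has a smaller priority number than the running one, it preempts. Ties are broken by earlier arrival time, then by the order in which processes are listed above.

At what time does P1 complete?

11

Gantt: | idle 0-1 | P1 1-11 | P3 11-13 | P2 13-20 | P4 20-25 |
Completion: P1=11  P2=20  P3=13  P4=25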